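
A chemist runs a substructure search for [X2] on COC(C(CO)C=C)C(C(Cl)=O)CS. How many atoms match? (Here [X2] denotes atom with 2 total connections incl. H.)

The query [X2] means: any atom with exactly two total connections (bonds + H).
Check the 14 heavy atoms by environment: 6× C (X4) → no; 3× C (X3) → no; 1× O (X1) → no; 1× Cl (X1) → no; 2× O (X2) → match; 1× S (X2) → match.
Summing the matching environments: 2 + 1 = 3 matching atoms.

3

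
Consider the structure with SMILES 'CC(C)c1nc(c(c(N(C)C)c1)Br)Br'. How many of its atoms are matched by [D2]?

Check the 14 heavy atoms by environment: 1× n (aromatic, D2) → match; 4× c (aromatic, D3) → no; 1× c (aromatic, D2) → match; 2× Br (D1) → no; 1× N (D3) → no; 4× C (D1) → no; 1× C (D3) → no.
Summing the matching environments: 1 + 1 = 2 matching atoms.

2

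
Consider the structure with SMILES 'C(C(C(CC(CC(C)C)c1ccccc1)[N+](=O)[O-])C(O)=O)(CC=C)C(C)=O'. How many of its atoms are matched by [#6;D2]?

9

Check the 27 heavy atoms by environment: 4× C (D2) → match; 7× C (D3) → no; 4× C (D1) → no; 1× N (charge +1, D3) → no; 1× O (charge -1, D1) → no; 4× O (D1) → no; 1× c (aromatic, D3) → no; 5× c (aromatic, D2) → match.
Summing the matching environments: 4 + 5 = 9 matching atoms.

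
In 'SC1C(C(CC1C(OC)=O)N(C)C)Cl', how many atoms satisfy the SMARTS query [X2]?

2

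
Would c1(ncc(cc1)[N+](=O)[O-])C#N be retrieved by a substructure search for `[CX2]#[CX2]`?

The pattern [CX2]#[CX2] describes a carbon-carbon triple bond — an alkyne.
The closest candidate here is a nitrile (-C#N), but the triple bond is C#N, not C#C. No other fragment satisfies the full query, so there is no match.

No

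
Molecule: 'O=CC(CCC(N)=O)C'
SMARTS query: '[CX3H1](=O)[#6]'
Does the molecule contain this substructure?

The pattern [CX3H1](=O)[#6] describes an sp2 carbon with one H, double-bonded to O and single-bonded to carbon — an aldehyde.
The molecule carries an aldehyde (-CHO), whose atoms satisfy every constraint of the query, so the pattern matches.

Yes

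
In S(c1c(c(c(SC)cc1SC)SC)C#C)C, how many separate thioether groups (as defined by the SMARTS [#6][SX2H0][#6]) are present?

4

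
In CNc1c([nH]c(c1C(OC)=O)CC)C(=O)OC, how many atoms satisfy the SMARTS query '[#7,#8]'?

6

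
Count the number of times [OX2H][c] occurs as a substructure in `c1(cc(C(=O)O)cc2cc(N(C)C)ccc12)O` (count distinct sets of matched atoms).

[OX2H][c] is the SMARTS for a phenol: a hydroxyl oxygen attached to an aromatic carbon.
Exactly one fragment in the molecule meets all constraints, giving 1 match.

1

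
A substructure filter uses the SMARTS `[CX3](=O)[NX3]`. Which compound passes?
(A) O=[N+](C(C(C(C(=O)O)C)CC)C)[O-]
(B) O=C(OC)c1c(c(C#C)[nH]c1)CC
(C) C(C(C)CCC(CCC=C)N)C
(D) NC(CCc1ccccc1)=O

D

[CX3](=O)[NX3] describes a carbonyl carbon bonded to a trivalent nitrogen (an amide).
(A) has a carboxylic acid group (-C(=O)OH) but the carbonyl is bonded to O, not to an NX3 nitrogen.
(B) has a methyl-ester group (-C(=O)OCH3) but the carbonyl is bonded to O, not to an NX3 nitrogen.
(C) has a primary amino group (-NH2) but the -NH2 is not attached to a carbonyl carbon.
(D) contains a primary amide (-C(=O)NH2), which satisfies every atom and bond constraint.
So the answer is (D).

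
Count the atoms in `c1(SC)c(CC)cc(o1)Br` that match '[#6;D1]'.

Check the 10 heavy atoms by environment: 1× o (aromatic, D2) → no; 3× c (aromatic, D3) → no; 1× c (aromatic, D2) → no; 1× S (D2) → no; 2× C (D1) → match; 1× C (D2) → no; 1× Br (D1) → no.
That gives 2 matching atoms.

2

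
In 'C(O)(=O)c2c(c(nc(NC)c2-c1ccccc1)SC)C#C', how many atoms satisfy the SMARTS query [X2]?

The query [X2] means: any atom with exactly two total connections (bonds + H).
Check the 21 heavy atoms by environment: 1× n (aromatic, X2) → match; 11× c (aromatic, X3) → no; 1× S (X2) → match; 2× C (X4) → no; 2× C (X2) → match; 1× N (X3) → no; 1× C (X3) → no; 1× O (X1) → no; 1× O (X2) → match.
Summing the matching environments: 1 + 1 + 2 + 1 = 5 matching atoms.

5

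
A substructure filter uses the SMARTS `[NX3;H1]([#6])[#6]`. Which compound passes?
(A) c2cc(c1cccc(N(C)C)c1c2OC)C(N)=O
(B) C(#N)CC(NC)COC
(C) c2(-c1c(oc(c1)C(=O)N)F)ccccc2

B

[NX3;H1]([#6])[#6] describes a trivalent nitrogen with one H, bonded to two carbons (a secondary amine).
(A) has a primary amide (-C(=O)NH2) but the -C(=O)NH2 nitrogen has H2, not H1.
(B) contains an N-methylamino group (-NHCH3), which satisfies every atom and bond constraint.
(C) has a primary amide (-C(=O)NH2) but the -C(=O)NH2 nitrogen has H2, not H1.
So the answer is (B).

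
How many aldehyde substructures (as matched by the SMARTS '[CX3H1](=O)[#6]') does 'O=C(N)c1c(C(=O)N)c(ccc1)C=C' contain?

[CX3H1](=O)[#6] is the SMARTS for an aldehyde: an sp2 carbon with one H, double-bonded to O and single-bonded to carbon.
No fragment in the molecule satisfies every constraint, giving 0 matches.

0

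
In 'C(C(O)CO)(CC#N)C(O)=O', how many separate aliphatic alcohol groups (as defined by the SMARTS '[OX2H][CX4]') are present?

2

[OX2H][CX4] is the SMARTS for an aliphatic alcohol: a hydroxyl oxygen bound to an sp3 (X4) carbon.
The molecule carries 2 separate instances of a hydroxyl group (-OH) meeting every constraint; each maps to a distinct set of atoms, giving 2 matches.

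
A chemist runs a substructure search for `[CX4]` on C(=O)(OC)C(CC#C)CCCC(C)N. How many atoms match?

8

Check the 14 heavy atoms by environment: 8× C (X4) → match; 2× C (X2) → no; 1× N (X3) → no; 1× C (X3) → no; 1× O (X1) → no; 1× O (X2) → no.
That gives 8 matching atoms.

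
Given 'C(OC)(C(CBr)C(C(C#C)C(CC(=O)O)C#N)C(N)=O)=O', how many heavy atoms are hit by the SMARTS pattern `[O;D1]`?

4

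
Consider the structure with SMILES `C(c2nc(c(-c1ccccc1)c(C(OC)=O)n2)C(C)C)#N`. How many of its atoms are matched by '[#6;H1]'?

6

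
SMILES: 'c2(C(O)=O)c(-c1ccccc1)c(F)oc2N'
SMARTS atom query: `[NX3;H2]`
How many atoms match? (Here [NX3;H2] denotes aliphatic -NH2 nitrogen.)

The query [NX3;H2] means: aliphatic N with 3 total connections, two of them H — an -NH2 nitrogen (amine or amide).
Check the 16 heavy atoms by environment: 1× o (aromatic, H0, X2) → no; 5× c (aromatic, H0, X3) → no; 5× c (aromatic, H1, X3) → no; 1× C (H0, X3) → no; 1× O (H0, X1) → no; 1× O (H1, X2) → no; 1× N (H2, X3) → match; 1× F (H0, X1) → no.
That gives 1 matching atom.

1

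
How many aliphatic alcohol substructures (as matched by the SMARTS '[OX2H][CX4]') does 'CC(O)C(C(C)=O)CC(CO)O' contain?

[OX2H][CX4] is the SMARTS for an aliphatic alcohol: a hydroxyl oxygen bound to an sp3 (X4) carbon.
The molecule carries 3 separate instances of a hydroxyl group (-OH) meeting every constraint; each maps to a distinct set of atoms, giving 3 matches.

3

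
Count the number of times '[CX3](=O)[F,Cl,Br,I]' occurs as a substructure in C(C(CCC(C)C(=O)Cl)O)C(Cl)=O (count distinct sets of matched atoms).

2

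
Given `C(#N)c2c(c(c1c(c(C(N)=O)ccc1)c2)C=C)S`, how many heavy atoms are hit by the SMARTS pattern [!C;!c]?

4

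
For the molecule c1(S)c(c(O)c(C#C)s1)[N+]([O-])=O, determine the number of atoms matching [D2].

2

The query [D2] means: atom with exactly two heavy-atom neighbours.
Check the 12 heavy atoms by environment: 1× s (aromatic, D2) → match; 4× c (aromatic, D3) → no; 2× O (D1) → no; 1× C (D2) → match; 1× C (D1) → no; 1× N (charge +1, D3) → no; 1× O (charge -1, D1) → no; 1× S (D1) → no.
Summing the matching environments: 1 + 1 = 2 matching atoms.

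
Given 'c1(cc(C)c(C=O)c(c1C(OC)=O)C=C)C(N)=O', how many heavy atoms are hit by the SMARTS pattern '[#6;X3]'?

The query [#6;X3] means: any carbon (aromatic or not) with three total connections.
Check the 18 heavy atoms by environment: 6× c (aromatic, X3) → match; 2× C (X4) → no; 5× C (X3) → match; 3× O (X1) → no; 1× O (X2) → no; 1× N (X3) → no.
Summing the matching environments: 6 + 5 = 11 matching atoms.

11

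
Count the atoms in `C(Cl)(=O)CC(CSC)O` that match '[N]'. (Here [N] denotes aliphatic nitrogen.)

Check the 9 heavy atoms by environment: 5× C → no; 2× O → no; 1× S → no; 1× Cl → no.
No environment satisfies the query, so 0 matching atoms.

0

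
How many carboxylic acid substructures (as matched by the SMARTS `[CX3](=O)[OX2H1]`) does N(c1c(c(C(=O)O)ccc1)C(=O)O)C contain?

2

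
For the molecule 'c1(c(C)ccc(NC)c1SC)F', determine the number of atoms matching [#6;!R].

The query [#6;!R] means: carbon not in any ring.
Check the 12 heavy atoms by environment: 6× c (aromatic, in 6-ring) → no; 3× C (acyclic) → match; 1× F (acyclic) → no; 1× S (acyclic) → no; 1× N (acyclic) → no.
That gives 3 matching atoms.

3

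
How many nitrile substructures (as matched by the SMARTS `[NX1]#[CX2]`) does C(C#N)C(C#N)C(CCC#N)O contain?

[NX1]#[CX2] is the SMARTS for a nitrile: a nitrogen triple-bonded to a two-connected carbon.
The molecule carries 3 separate instances of a nitrile (-C#N) meeting every constraint; each maps to a distinct set of atoms, giving 3 matches.

3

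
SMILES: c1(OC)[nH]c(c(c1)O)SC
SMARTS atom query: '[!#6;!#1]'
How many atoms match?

Check the 10 heavy atoms by environment: 1× n (aromatic) → match; 4× c (aromatic) → no; 2× O → match; 2× C → no; 1× S → match.
Summing the matching environments: 1 + 2 + 1 = 4 matching atoms.

4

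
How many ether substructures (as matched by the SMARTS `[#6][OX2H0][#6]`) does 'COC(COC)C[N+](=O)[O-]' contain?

[#6][OX2H0][#6] is the SMARTS for an ether: an aliphatic oxygen bridging two carbons with no H on the oxygen.
The molecule carries 2 separate instances of a methoxy ether (-OCH3) meeting every constraint; each maps to a distinct set of atoms, giving 2 matches.

2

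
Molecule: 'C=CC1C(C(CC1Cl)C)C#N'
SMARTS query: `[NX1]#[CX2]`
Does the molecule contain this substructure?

Yes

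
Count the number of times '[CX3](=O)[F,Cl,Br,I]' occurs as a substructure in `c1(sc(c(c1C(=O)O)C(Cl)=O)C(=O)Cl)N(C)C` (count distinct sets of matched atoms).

[CX3](=O)[F,Cl,Br,I] is the SMARTS for an acyl halide: a carbonyl carbon bonded to a halogen.
The molecule carries 2 separate instances of an acyl chloride (-C(=O)Cl) meeting every constraint; each maps to a distinct set of atoms, giving 2 matches.

2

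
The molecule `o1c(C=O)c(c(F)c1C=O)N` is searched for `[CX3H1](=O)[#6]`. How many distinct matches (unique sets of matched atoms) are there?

2

[CX3H1](=O)[#6] is the SMARTS for an aldehyde: an sp2 carbon with one H, double-bonded to O and single-bonded to carbon.
The molecule carries 2 separate instances of an aldehyde (-CHO) meeting every constraint; each maps to a distinct set of atoms, giving 2 matches.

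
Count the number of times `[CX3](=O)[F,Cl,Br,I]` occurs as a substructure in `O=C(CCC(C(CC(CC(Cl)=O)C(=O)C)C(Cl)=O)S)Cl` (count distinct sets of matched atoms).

[CX3](=O)[F,Cl,Br,I] is the SMARTS for an acyl halide: a carbonyl carbon bonded to a halogen.
The molecule carries 3 separate instances of an acyl chloride (-C(=O)Cl) meeting every constraint; each maps to a distinct set of atoms, giving 3 matches.

3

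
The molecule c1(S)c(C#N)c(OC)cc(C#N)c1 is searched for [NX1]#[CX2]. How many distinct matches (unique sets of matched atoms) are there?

2

[NX1]#[CX2] is the SMARTS for a nitrile: a nitrogen triple-bonded to a two-connected carbon.
The molecule carries 2 separate instances of a nitrile (-C#N) meeting every constraint; each maps to a distinct set of atoms, giving 2 matches.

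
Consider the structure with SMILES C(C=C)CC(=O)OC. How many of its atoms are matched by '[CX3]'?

3

The query [CX3] means: C with X3: aliphatic carbon with exactly 3 total connections.
Check the 8 heavy atoms by environment: 3× C (X4) → no; 3× C (X3) → match; 1× O (X1) → no; 1× O (X2) → no.
That gives 3 matching atoms.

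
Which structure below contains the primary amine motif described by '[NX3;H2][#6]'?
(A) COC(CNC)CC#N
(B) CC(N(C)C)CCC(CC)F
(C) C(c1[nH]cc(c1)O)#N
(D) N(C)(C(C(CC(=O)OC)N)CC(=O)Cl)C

D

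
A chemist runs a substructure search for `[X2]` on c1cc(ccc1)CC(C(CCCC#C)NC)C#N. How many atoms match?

The query [X2] means: any atom with exactly two total connections (bonds + H).
Check the 18 heavy atoms by environment: 7× C (X4) → no; 1× N (X3) → no; 6× c (aromatic, X3) → no; 3× C (X2) → match; 1× N (X1) → no.
That gives 3 matching atoms.

3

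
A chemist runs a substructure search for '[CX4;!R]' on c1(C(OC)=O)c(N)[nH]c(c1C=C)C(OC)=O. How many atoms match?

2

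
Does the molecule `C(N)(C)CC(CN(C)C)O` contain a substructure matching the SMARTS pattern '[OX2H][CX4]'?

The pattern [OX2H][CX4] describes a hydroxyl oxygen bound to an sp3 (X4) carbon — an aliphatic alcohol.
The molecule carries a hydroxyl group (-OH), whose atoms satisfy every constraint of the query, so the pattern matches.

Yes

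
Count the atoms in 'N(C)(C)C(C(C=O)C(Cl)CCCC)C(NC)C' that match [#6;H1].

5

The query [#6;H1] means: any carbon bearing exactly one hydrogen.
Check the 17 heavy atoms by environment: 5× C (H3) → no; 5× C (H1) → match; 3× C (H2) → no; 1× N (H0) → no; 1× Cl (H0) → no; 1× O (H0) → no; 1× N (H1) → no.
That gives 5 matching atoms.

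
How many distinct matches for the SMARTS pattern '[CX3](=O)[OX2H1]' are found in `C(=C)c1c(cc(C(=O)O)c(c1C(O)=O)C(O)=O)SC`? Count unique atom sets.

3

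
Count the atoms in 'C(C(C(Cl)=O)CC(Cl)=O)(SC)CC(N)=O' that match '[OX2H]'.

The query [OX2H] means: aliphatic oxygen with two connections, one of which is H — an -OH oxygen.
Check the 15 heavy atoms by environment: 2× C (H2, X4) → no; 2× C (H1, X4) → no; 1× S (H0, X2) → no; 1× C (H3, X4) → no; 3× C (H0, X3) → no; 3× O (H0, X1) → no; 2× Cl (H0, X1) → no; 1× N (H2, X3) → no.
No environment satisfies the query, so 0 matching atoms.

0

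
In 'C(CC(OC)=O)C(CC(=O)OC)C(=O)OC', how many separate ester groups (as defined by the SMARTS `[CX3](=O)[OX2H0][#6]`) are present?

[CX3](=O)[OX2H0][#6] is the SMARTS for an ester: a carbonyl carbon bonded to an oxygen that is itself bonded to carbon (no H on that O).
The molecule carries 3 separate instances of a methyl-ester group (-C(=O)OCH3) meeting every constraint; each maps to a distinct set of atoms, giving 3 matches.

3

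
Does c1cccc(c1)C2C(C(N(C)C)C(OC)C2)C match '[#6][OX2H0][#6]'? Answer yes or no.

The pattern [#6][OX2H0][#6] describes an aliphatic oxygen bridging two carbons with no H on the oxygen — an ether.
The molecule carries a methoxy ether (-OCH3), whose atoms satisfy every constraint of the query, so the pattern matches.

Yes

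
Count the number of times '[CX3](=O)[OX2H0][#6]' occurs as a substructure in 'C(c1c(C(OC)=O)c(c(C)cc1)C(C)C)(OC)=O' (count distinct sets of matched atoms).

2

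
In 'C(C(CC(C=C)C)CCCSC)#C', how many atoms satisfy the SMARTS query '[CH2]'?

5

The query [CH2] means: aliphatic carbon with exactly two hydrogens.
Check the 13 heavy atoms by environment: 5× C (H2) → match; 4× C (H1) → no; 2× C (H3) → no; 1× S (H0) → no; 1× C (H0) → no.
That gives 5 matching atoms.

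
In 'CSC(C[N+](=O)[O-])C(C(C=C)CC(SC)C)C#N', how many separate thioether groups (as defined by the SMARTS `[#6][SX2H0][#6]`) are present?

[#6][SX2H0][#6] is the SMARTS for a thioether: an aliphatic sulfur bridging two carbons with no H on the sulfur.
The molecule carries 2 separate instances of a methylthio ether (-SCH3) meeting every constraint; each maps to a distinct set of atoms, giving 2 matches.

2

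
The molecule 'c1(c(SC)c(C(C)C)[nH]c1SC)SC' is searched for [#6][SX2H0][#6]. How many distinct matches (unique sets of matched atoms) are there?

3

[#6][SX2H0][#6] is the SMARTS for a thioether: an aliphatic sulfur bridging two carbons with no H on the sulfur.
The molecule carries 3 separate instances of a methylthio ether (-SCH3) meeting every constraint; each maps to a distinct set of atoms, giving 3 matches.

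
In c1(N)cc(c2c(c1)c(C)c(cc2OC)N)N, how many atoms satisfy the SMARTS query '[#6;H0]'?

7

The query [#6;H0] means: any carbon with no attached hydrogen.
Check the 16 heavy atoms by environment: 7× c (aromatic, H0) → match; 3× c (aromatic, H1) → no; 3× N (H2) → no; 1× O (H0) → no; 2× C (H3) → no.
That gives 7 matching atoms.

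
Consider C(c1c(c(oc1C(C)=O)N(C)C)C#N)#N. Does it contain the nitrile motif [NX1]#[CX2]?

Yes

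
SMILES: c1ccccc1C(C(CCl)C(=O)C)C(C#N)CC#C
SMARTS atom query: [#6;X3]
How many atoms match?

7

The query [#6;X3] means: any carbon (aromatic or not) with three total connections.
Check the 19 heavy atoms by environment: 6× C (X4) → no; 3× C (X2) → no; 1× N (X1) → no; 6× c (aromatic, X3) → match; 1× C (X3) → match; 1× O (X1) → no; 1× Cl (X1) → no.
Summing the matching environments: 6 + 1 = 7 matching atoms.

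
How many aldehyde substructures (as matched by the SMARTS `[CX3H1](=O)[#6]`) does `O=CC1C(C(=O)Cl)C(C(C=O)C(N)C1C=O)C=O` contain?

[CX3H1](=O)[#6] is the SMARTS for an aldehyde: an sp2 carbon with one H, double-bonded to O and single-bonded to carbon.
The molecule carries 4 separate instances of an aldehyde (-CHO) meeting every constraint; each maps to a distinct set of atoms, giving 4 matches.

4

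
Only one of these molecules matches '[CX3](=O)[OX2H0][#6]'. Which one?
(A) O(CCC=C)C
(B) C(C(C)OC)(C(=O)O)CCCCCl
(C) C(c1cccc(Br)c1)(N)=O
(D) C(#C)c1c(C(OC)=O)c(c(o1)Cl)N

D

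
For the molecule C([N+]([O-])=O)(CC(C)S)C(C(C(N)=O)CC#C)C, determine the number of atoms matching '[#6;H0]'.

2

Check the 17 heavy atoms by environment: 2× C (H3) → no; 5× C (H1) → no; 2× C (H2) → no; 2× C (H0) → match; 1× S (H1) → no; 1× N (charge +1, H0) → no; 1× O (charge -1, H0) → no; 2× O (H0) → no; 1× N (H2) → no.
That gives 2 matching atoms.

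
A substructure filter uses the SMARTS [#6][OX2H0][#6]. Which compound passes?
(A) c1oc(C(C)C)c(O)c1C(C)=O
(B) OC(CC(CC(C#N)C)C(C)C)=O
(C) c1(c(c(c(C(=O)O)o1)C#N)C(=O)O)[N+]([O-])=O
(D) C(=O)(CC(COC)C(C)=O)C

D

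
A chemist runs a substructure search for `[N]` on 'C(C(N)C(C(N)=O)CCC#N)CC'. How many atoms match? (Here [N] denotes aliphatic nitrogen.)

3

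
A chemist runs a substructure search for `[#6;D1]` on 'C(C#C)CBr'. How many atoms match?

1

The query [#6;D1] means: carbon bonded to exactly one heavy atom.
Check the 5 heavy atoms by environment: 3× C (D2) → no; 1× C (D1) → match; 1× Br (D1) → no.
That gives 1 matching atom.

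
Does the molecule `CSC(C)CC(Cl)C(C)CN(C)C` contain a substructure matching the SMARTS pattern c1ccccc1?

The pattern c1ccccc1 describes six aromatic carbons in a ring — a benzene ring.
The closest candidate here is a methyl group (-CH3), but no six-membered all-carbon aromatic ring is present. No other fragment satisfies the full query, so there is no match.

No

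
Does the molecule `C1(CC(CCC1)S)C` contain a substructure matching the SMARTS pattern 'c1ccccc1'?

No

The pattern c1ccccc1 describes six aromatic carbons in a ring — a benzene ring.
The closest candidate here is a methyl group (-CH3), but no six-membered all-carbon aromatic ring is present. No other fragment satisfies the full query, so there is no match.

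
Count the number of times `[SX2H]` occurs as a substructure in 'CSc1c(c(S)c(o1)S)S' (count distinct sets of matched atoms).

[SX2H] is the SMARTS for a thiol: an aliphatic sulfur with two connections, one being H.
The molecule carries 3 separate instances of a thiol (-SH) meeting every constraint; each maps to a distinct set of atoms, giving 3 matches.

3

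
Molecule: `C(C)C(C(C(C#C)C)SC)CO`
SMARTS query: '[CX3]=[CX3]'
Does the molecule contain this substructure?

No

The pattern [CX3]=[CX3] describes a non-aromatic C=C double bond between two sp2 carbons — an alkene.
The closest candidate here is an ethyl group (-CH2CH3), but its C-C bond is a single bond between CX4 carbons, not CX3=CX3. No other fragment satisfies the full query, so there is no match.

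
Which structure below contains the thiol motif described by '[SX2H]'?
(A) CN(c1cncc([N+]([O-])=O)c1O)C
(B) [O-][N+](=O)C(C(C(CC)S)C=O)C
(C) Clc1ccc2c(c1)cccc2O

[SX2H] describes an aliphatic sulfur with two connections, one being H (a thiol).
(A) has a hydroxyl group (-OH) but it is an -OH, not an -SH.
(B) contains a thiol (-SH), which satisfies every atom and bond constraint.
(C) has a hydroxyl group (-OH) but it is an -OH, not an -SH.
So the answer is (B).

B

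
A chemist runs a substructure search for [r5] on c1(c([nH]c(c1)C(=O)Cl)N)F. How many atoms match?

Check the 10 heavy atoms by environment: 1× n (aromatic, in 5-ring) → match; 4× c (aromatic, in 5-ring) → match; 1× C (acyclic) → no; 1× O (acyclic) → no; 1× Cl (acyclic) → no; 1× N (acyclic) → no; 1× F (acyclic) → no.
Summing the matching environments: 1 + 4 = 5 matching atoms.

5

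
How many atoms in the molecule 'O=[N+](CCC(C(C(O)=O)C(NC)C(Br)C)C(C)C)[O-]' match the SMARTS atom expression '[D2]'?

Check the 19 heavy atoms by environment: 2× C (D2) → match; 6× C (D3) → no; 4× C (D1) → no; 3× O (D1) → no; 1× N (charge +1, D3) → no; 1× O (charge -1, D1) → no; 1× Br (D1) → no; 1× N (D2) → match.
Summing the matching environments: 2 + 1 = 3 matching atoms.

3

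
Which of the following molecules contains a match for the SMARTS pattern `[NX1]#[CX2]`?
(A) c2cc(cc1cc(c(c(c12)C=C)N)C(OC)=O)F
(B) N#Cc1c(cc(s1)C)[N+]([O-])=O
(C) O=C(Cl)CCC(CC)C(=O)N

B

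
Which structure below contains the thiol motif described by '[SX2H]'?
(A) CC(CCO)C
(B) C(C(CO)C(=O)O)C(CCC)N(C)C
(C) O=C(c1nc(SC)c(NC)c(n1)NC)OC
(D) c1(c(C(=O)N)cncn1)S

[SX2H] describes an aliphatic sulfur with two connections, one being H (a thiol).
(A) has a hydroxyl group (-OH) but it is an -OH, not an -SH.
(B) has a hydroxyl group (-OH) but it is an -OH, not an -SH.
(C) has a methylthio ether (-SCH3) but the sulfur has H0 (bonded to two carbons), not H1.
(D) contains a thiol (-SH), which satisfies every atom and bond constraint.
So the answer is (D).

D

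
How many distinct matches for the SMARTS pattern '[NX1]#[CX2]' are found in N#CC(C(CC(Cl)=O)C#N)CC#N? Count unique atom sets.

[NX1]#[CX2] is the SMARTS for a nitrile: a nitrogen triple-bonded to a two-connected carbon.
The molecule carries 3 separate instances of a nitrile (-C#N) meeting every constraint; each maps to a distinct set of atoms, giving 3 matches.

3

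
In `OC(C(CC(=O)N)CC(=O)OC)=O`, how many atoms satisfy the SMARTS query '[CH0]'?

3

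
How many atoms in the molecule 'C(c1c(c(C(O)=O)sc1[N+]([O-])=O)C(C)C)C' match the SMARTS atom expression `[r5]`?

The query [r5] means: r5 matches atoms in a five-membered ring.
Check the 16 heavy atoms by environment: 1× s (aromatic, in 5-ring) → match; 4× c (aromatic, in 5-ring) → match; 6× C (acyclic) → no; 3× O (acyclic) → no; 1× N (charge +1, acyclic) → no; 1× O (charge -1, acyclic) → no.
Summing the matching environments: 1 + 4 = 5 matching atoms.

5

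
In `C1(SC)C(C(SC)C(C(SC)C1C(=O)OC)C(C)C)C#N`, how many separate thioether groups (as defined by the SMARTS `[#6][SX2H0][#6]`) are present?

3

[#6][SX2H0][#6] is the SMARTS for a thioether: an aliphatic sulfur bridging two carbons with no H on the sulfur.
The molecule carries 3 separate instances of a methylthio ether (-SCH3) meeting every constraint; each maps to a distinct set of atoms, giving 3 matches.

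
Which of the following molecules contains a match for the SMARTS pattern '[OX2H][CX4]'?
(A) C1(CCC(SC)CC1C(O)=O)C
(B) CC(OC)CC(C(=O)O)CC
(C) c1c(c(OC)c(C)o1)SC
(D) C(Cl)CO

D

[OX2H][CX4] describes a hydroxyl oxygen bound to an sp3 (X4) carbon (an aliphatic alcohol).
(A) has a carboxylic acid group (-C(=O)OH) but the -OH is on a CX3 carbonyl carbon, not a CX4 carbon.
(B) has a methoxy ether (-OCH3) but the oxygen has H0 (ether), not H1.
(C) has a methoxy ether (-OCH3) but the oxygen has H0 (ether), not H1.
(D) contains a hydroxyl group (-OH), which satisfies every atom and bond constraint.
So the answer is (D).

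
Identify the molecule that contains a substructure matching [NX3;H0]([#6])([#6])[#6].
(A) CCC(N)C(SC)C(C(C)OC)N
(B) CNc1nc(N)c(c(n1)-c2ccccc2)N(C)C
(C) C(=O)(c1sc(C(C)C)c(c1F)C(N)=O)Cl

B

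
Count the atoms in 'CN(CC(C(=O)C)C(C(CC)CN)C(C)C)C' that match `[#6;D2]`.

The query [#6;D2] means: any carbon bonded to exactly two heavy atoms.
Check the 17 heavy atoms by environment: 3× C (D2) → match; 5× C (D3) → no; 6× C (D1) → no; 1× N (D3) → no; 1× O (D1) → no; 1× N (D1) → no.
That gives 3 matching atoms.

3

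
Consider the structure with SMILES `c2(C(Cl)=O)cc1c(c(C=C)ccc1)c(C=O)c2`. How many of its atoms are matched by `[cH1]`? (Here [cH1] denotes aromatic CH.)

5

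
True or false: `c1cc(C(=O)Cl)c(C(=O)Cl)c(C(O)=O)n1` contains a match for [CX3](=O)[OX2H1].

The pattern [CX3](=O)[OX2H1] describes an sp2 carbon double-bonded to O and single-bonded to an -OH oxygen — a carboxylic acid.
The molecule carries a carboxylic acid group (-C(=O)OH), whose atoms satisfy every constraint of the query, so the pattern matches.

True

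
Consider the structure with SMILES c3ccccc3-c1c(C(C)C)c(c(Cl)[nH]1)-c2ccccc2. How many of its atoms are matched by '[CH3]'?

The query [CH3] means: aliphatic carbon with exactly three hydrogens.
Check the 21 heavy atoms by environment: 1× n (aromatic, H1) → no; 6× c (aromatic, H0) → no; 1× Cl (H0) → no; 10× c (aromatic, H1) → no; 1× C (H1) → no; 2× C (H3) → match.
That gives 2 matching atoms.

2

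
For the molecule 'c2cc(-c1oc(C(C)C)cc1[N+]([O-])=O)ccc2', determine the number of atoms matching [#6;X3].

10

Check the 17 heavy atoms by environment: 1× o (aromatic, X2) → no; 10× c (aromatic, X3) → match; 1× N (charge +1, X3) → no; 1× O (charge -1, X1) → no; 1× O (X1) → no; 3× C (X4) → no.
That gives 10 matching atoms.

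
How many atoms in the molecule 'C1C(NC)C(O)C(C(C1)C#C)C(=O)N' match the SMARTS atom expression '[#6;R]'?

6

Check the 14 heavy atoms by environment: 6× C (in 6-ring) → match; 2× O (acyclic) → no; 2× N (acyclic) → no; 4× C (acyclic) → no.
That gives 6 matching atoms.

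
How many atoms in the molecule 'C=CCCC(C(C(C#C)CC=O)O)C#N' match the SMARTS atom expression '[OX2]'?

Check the 15 heavy atoms by environment: 6× C (X4) → no; 3× C (X2) → no; 1× O (X2) → match; 3× C (X3) → no; 1× O (X1) → no; 1× N (X1) → no.
That gives 1 matching atom.

1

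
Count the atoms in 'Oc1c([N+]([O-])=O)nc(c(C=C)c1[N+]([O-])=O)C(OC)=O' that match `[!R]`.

The query [!R] means: !R matches any atom not in a ring.
Check the 19 heavy atoms by environment: 1× n (aromatic, in 6-ring) → no; 5× c (aromatic, in 6-ring) → no; 5× O (acyclic) → match; 4× C (acyclic) → match; 2× N (charge +1, acyclic) → match; 2× O (charge -1, acyclic) → match.
Summing the matching environments: 5 + 4 + 2 + 2 = 13 matching atoms.

13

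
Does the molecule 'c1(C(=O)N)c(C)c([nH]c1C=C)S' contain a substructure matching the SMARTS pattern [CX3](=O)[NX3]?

The pattern [CX3](=O)[NX3] describes a carbonyl carbon bonded to a trivalent nitrogen — an amide.
The molecule carries a primary amide (-C(=O)NH2), whose atoms satisfy every constraint of the query, so the pattern matches.

Yes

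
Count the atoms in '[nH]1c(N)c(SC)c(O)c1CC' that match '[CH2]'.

Check the 11 heavy atoms by environment: 1× n (aromatic, H1) → no; 4× c (aromatic, H0) → no; 1× S (H0) → no; 2× C (H3) → no; 1× O (H1) → no; 1× N (H2) → no; 1× C (H2) → match.
That gives 1 matching atom.

1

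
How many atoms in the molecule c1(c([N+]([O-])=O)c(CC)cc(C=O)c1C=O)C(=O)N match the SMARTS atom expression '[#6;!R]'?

The query [#6;!R] means: carbon not in any ring.
Check the 18 heavy atoms by environment: 6× c (aromatic, in 6-ring) → no; 1× N (charge +1, acyclic) → no; 1× O (charge -1, acyclic) → no; 4× O (acyclic) → no; 5× C (acyclic) → match; 1× N (acyclic) → no.
That gives 5 matching atoms.

5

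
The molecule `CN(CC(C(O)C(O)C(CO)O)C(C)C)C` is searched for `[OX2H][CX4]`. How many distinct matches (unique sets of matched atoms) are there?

4

[OX2H][CX4] is the SMARTS for an aliphatic alcohol: a hydroxyl oxygen bound to an sp3 (X4) carbon.
The molecule carries 4 separate instances of a hydroxyl group (-OH) meeting every constraint; each maps to a distinct set of atoms, giving 4 matches.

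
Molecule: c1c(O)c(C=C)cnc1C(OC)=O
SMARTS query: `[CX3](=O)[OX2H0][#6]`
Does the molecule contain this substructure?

The pattern [CX3](=O)[OX2H0][#6] describes a carbonyl carbon bonded to an oxygen that is itself bonded to carbon (no H on that O) — an ester.
The molecule carries a methyl-ester group (-C(=O)OCH3), whose atoms satisfy every constraint of the query, so the pattern matches.

Yes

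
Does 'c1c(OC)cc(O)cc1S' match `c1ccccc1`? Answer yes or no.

The pattern c1ccccc1 describes six aromatic carbons in a ring — a benzene ring.
The required atom environment is present in the molecule, so the pattern matches.

Yes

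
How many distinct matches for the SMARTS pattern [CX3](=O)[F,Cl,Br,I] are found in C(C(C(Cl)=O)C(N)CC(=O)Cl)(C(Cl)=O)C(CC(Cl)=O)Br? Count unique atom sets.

4

[CX3](=O)[F,Cl,Br,I] is the SMARTS for an acyl halide: a carbonyl carbon bonded to a halogen.
The molecule carries 4 separate instances of an acyl chloride (-C(=O)Cl) meeting every constraint; each maps to a distinct set of atoms, giving 4 matches.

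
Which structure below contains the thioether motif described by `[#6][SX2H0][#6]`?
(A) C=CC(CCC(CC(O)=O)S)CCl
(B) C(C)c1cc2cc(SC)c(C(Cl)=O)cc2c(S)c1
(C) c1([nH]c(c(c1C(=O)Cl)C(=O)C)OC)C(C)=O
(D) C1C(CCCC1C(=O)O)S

B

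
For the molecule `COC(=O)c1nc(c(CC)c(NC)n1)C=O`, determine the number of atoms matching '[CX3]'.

Check the 16 heavy atoms by environment: 2× n (aromatic, X2) → no; 4× c (aromatic, X3) → no; 2× C (X3) → match; 2× O (X1) → no; 1× O (X2) → no; 4× C (X4) → no; 1× N (X3) → no.
That gives 2 matching atoms.

2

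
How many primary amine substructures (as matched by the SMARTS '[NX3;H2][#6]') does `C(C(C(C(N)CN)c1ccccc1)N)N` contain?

4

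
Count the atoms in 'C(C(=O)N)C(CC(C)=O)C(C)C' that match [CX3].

The query [CX3] means: C with X3: aliphatic carbon with exactly 3 total connections.
Check the 12 heavy atoms by environment: 7× C (X4) → no; 2× C (X3) → match; 2× O (X1) → no; 1× N (X3) → no.
That gives 2 matching atoms.

2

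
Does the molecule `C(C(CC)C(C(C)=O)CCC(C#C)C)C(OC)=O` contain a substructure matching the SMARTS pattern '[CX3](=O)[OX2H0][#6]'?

The pattern [CX3](=O)[OX2H0][#6] describes a carbonyl carbon bonded to an oxygen that is itself bonded to carbon (no H on that O) — an ester.
The molecule carries a methyl-ester group (-C(=O)OCH3), whose atoms satisfy every constraint of the query, so the pattern matches.

Yes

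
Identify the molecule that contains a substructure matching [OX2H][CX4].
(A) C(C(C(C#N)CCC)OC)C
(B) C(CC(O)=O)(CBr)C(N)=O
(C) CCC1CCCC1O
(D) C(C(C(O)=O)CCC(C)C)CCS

[OX2H][CX4] describes a hydroxyl oxygen bound to an sp3 (X4) carbon (an aliphatic alcohol).
(A) has a methoxy ether (-OCH3) but the oxygen has H0 (ether), not H1.
(B) has a carboxylic acid group (-C(=O)OH) but the -OH is on a CX3 carbonyl carbon, not a CX4 carbon.
(C) contains a hydroxyl group (-OH), which satisfies every atom and bond constraint.
(D) has a carboxylic acid group (-C(=O)OH) but the -OH is on a CX3 carbonyl carbon, not a CX4 carbon.
So the answer is (C).

C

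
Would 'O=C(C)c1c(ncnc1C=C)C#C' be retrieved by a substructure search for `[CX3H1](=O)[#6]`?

No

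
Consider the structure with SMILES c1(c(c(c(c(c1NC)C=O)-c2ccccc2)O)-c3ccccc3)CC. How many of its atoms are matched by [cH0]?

8

The query [cH0] means: aromatic carbon with no attached hydrogen (substituted or ring-fusion).
Check the 25 heavy atoms by environment: 8× c (aromatic, H0) → match; 1× O (H1) → no; 10× c (aromatic, H1) → no; 1× C (H1) → no; 1× O (H0) → no; 1× C (H2) → no; 2× C (H3) → no; 1× N (H1) → no.
That gives 8 matching atoms.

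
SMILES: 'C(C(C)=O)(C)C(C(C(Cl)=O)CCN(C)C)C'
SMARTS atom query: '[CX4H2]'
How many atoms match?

2

Check the 16 heavy atoms by environment: 2× C (H2, X4) → match; 3× C (H1, X4) → no; 5× C (H3, X4) → no; 1× N (H0, X3) → no; 2× C (H0, X3) → no; 2× O (H0, X1) → no; 1× Cl (H0, X1) → no.
That gives 2 matching atoms.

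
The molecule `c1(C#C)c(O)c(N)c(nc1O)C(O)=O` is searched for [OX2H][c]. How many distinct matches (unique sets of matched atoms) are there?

2

[OX2H][c] is the SMARTS for a phenol: a hydroxyl oxygen attached to an aromatic carbon.
The molecule carries 2 separate instances of a hydroxyl group (-OH) meeting every constraint; each maps to a distinct set of atoms, giving 2 matches.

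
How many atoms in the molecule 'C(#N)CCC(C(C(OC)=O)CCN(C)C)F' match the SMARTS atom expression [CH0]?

2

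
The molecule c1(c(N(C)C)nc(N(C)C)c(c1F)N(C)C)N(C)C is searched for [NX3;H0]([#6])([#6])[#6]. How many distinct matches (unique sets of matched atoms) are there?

4

[NX3;H0]([#6])([#6])[#6] is the SMARTS for a tertiary amine: a trivalent nitrogen with no H, bonded to three carbons.
The molecule carries 4 separate instances of a dimethylamino group (-N(CH3)2) meeting every constraint; each maps to a distinct set of atoms, giving 4 matches.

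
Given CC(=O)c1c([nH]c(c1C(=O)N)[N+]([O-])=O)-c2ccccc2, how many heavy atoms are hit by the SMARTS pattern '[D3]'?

8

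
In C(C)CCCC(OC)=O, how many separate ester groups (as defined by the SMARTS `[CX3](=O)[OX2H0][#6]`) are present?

1

[CX3](=O)[OX2H0][#6] is the SMARTS for an ester: a carbonyl carbon bonded to an oxygen that is itself bonded to carbon (no H on that O).
Exactly one fragment in the molecule meets all constraints, giving 1 match.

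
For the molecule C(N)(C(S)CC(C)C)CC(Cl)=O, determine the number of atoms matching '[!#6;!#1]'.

4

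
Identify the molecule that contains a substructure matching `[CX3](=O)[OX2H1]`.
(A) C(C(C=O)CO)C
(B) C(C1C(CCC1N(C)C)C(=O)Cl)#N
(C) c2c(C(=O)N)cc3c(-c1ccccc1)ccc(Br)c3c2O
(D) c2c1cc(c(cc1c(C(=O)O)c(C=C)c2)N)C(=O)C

[CX3](=O)[OX2H1] describes an sp2 carbon double-bonded to O and single-bonded to an -OH oxygen (a carboxylic acid).
(A) has an aldehyde (-CHO) but there is no singly-bonded oxygen on the carbonyl carbon.
(B) has an acyl chloride (-C(=O)Cl) but the carbonyl is bonded to Cl, not to an -OH oxygen.
(C) has a primary amide (-C(=O)NH2) but the carbonyl is bonded to N, not to an -OH oxygen.
(D) contains a carboxylic acid group (-C(=O)OH), which satisfies every atom and bond constraint.
So the answer is (D).

D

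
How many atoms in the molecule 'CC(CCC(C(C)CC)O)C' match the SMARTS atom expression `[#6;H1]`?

Check the 11 heavy atoms by environment: 3× C (H2) → no; 3× C (H1) → match; 4× C (H3) → no; 1× O (H1) → no.
That gives 3 matching atoms.

3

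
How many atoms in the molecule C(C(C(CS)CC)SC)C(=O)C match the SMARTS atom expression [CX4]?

The query [CX4] means: C with X4: aliphatic carbon with exactly 4 total connections (bonds + H).
Check the 12 heavy atoms by environment: 8× C (X4) → match; 1× C (X3) → no; 1× O (X1) → no; 2× S (X2) → no.
That gives 8 matching atoms.

8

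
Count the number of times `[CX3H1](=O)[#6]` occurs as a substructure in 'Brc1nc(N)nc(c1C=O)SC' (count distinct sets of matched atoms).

[CX3H1](=O)[#6] is the SMARTS for an aldehyde: an sp2 carbon with one H, double-bonded to O and single-bonded to carbon.
Exactly one fragment in the molecule meets all constraints, giving 1 match.

1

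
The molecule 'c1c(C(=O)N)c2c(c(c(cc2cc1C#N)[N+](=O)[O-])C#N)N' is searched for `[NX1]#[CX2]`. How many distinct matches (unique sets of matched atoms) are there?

[NX1]#[CX2] is the SMARTS for a nitrile: a nitrogen triple-bonded to a two-connected carbon.
The molecule carries 2 separate instances of a nitrile (-C#N) meeting every constraint; each maps to a distinct set of atoms, giving 2 matches.

2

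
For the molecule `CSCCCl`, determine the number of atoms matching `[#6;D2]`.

2

Check the 5 heavy atoms by environment: 2× C (D2) → match; 1× Cl (D1) → no; 1× S (D2) → no; 1× C (D1) → no.
That gives 2 matching atoms.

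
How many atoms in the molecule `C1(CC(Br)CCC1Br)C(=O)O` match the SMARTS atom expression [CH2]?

3

The query [CH2] means: aliphatic carbon with exactly two hydrogens.
Check the 11 heavy atoms by environment: 3× C (H2) → match; 3× C (H1) → no; 2× Br (H0) → no; 1× C (H0) → no; 1× O (H0) → no; 1× O (H1) → no.
That gives 3 matching atoms.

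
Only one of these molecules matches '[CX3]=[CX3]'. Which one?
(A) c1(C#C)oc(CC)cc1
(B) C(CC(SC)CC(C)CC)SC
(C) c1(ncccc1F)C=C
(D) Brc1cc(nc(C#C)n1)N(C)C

C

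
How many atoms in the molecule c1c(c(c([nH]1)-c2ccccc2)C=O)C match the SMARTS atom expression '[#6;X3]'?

The query [#6;X3] means: any carbon (aromatic or not) with three total connections.
Check the 14 heavy atoms by environment: 1× n (aromatic, X3) → no; 10× c (aromatic, X3) → match; 1× C (X4) → no; 1× C (X3) → match; 1× O (X1) → no.
Summing the matching environments: 10 + 1 = 11 matching atoms.

11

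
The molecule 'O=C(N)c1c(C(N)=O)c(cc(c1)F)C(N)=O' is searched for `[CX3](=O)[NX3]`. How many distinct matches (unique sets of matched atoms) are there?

[CX3](=O)[NX3] is the SMARTS for an amide: a carbonyl carbon bonded to a trivalent nitrogen.
The molecule carries 3 separate instances of a primary amide (-C(=O)NH2) meeting every constraint; each maps to a distinct set of atoms, giving 3 matches.

3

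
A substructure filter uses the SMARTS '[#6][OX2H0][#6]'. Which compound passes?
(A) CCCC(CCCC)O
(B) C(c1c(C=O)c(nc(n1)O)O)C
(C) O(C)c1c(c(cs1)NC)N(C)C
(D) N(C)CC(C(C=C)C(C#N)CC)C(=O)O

C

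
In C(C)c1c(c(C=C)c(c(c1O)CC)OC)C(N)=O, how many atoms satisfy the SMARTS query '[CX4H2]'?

2

The query [CX4H2] means: sp3 carbon (X4) with exactly two hydrogens.
Check the 18 heavy atoms by environment: 6× c (aromatic, H0, X3) → no; 2× C (H2, X4) → match; 3× C (H3, X4) → no; 1× O (H1, X2) → no; 1× C (H1, X3) → no; 1× C (H2, X3) → no; 1× C (H0, X3) → no; 1× O (H0, X1) → no; 1× N (H2, X3) → no; 1× O (H0, X2) → no.
That gives 2 matching atoms.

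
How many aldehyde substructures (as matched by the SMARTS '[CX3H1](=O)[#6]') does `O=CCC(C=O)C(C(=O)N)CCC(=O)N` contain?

[CX3H1](=O)[#6] is the SMARTS for an aldehyde: an sp2 carbon with one H, double-bonded to O and single-bonded to carbon.
The molecule carries 2 separate instances of an aldehyde (-CHO) meeting every constraint; each maps to a distinct set of atoms, giving 2 matches.

2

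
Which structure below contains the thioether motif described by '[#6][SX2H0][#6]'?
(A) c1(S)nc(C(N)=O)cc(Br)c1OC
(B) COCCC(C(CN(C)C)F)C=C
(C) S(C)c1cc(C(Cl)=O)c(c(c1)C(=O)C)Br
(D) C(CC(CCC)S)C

C

[#6][SX2H0][#6] describes an aliphatic sulfur bridging two carbons with no H on the sulfur (a thioether).
(A) has a thiol (-SH) but the sulfur has H1, not H0 bridging two carbons.
(B) has a methoxy ether (-OCH3) but the bridging atom is O, not S.
(C) contains a methylthio ether (-SCH3), which satisfies every atom and bond constraint.
(D) has a thiol (-SH) but the sulfur has H1, not H0 bridging two carbons.
So the answer is (C).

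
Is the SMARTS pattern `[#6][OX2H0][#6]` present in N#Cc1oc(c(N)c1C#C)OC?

The pattern [#6][OX2H0][#6] describes an aliphatic oxygen bridging two carbons with no H on the oxygen — an ether.
The molecule carries a methoxy ether (-OCH3), whose atoms satisfy every constraint of the query, so the pattern matches.

Yes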